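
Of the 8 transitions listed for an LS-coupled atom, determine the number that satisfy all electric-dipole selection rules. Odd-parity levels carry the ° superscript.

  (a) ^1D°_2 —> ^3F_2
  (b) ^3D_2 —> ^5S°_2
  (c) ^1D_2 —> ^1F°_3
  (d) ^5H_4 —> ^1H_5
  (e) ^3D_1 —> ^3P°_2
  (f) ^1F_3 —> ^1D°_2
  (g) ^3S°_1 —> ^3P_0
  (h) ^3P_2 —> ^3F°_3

(a) forbidden (ΔS fails)
(b) forbidden (ΔS, ΔL fail)
(c) allowed
(d) forbidden (parity, ΔS fail)
(e) allowed
(f) allowed
(g) allowed
(h) forbidden (ΔL fails)
Total allowed: 4 of 8.

4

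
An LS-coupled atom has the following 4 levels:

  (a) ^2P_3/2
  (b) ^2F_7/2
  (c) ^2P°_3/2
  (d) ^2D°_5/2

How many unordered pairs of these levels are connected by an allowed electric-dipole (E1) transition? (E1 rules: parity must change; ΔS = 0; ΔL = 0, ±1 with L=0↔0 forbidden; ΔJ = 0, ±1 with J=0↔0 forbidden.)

(a)–(b): forbidden (parity, ΔL, ΔJ).
(a)–(c): allowed.
(a)–(d): allowed.
(b)–(c): forbidden (ΔL, ΔJ).
(b)–(d): allowed.
(c)–(d): forbidden (parity).
Allowed pairs: 3 of 6.

3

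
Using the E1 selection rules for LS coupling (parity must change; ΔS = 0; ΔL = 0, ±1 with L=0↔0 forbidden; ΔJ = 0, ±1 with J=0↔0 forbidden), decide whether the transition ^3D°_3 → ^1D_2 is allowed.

forbidden

Parity must change: odd → even — ok.
ΔS = 0: S: 1 → 0 — fails.
ΔL = 0, ±1 (not L=0↔0): L: 2 → 2, ΔL = +0 — ok.
ΔJ = 0, ±1 (not J=0↔0): J: 3 → 2, ΔJ = -1 — ok.
Rule(s) violated: ΔS.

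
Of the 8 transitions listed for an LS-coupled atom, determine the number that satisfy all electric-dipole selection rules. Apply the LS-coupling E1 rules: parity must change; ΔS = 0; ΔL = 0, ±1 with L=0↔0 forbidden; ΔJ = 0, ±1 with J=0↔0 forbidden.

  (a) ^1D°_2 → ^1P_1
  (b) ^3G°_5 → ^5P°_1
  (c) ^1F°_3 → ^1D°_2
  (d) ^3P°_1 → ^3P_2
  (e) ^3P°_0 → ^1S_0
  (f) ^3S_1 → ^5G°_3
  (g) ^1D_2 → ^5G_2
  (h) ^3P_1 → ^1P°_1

2

(a) allowed
(b) forbidden (parity, ΔS, ΔL, ΔJ fail)
(c) forbidden (parity fails)
(d) allowed
(e) forbidden (ΔS, ΔJ fail)
(f) forbidden (ΔS, ΔL, ΔJ fail)
(g) forbidden (parity, ΔS, ΔL fail)
(h) forbidden (ΔS fails)
Total allowed: 2 of 8.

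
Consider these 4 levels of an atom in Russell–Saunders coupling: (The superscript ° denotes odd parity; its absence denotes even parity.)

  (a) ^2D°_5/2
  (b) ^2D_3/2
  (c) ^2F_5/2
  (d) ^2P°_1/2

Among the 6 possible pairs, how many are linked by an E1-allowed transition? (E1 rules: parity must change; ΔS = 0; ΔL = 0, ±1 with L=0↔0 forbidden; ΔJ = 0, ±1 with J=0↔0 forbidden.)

3

(a)–(b): allowed.
(a)–(c): allowed.
(a)–(d): forbidden (parity, ΔJ).
(b)–(c): forbidden (parity).
(b)–(d): allowed.
(c)–(d): forbidden (ΔL, ΔJ).
Allowed pairs: 3 of 6.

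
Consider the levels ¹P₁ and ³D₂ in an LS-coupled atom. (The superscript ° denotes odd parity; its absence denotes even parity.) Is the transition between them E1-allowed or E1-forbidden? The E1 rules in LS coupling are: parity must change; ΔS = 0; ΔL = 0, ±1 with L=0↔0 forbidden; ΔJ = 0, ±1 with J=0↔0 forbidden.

forbidden

ΔL = 0, ±1 (not L=0↔0): L: 1 → 2, ΔL = +1 — passes.
ΔS = 0: S: 0 → 1 — fails.
Parity must change: even → even — fails.
ΔJ = 0, ±1 (not J=0↔0): J: 1 → 2, ΔJ = +1 — passes.
Rule(s) violated: parity, ΔS.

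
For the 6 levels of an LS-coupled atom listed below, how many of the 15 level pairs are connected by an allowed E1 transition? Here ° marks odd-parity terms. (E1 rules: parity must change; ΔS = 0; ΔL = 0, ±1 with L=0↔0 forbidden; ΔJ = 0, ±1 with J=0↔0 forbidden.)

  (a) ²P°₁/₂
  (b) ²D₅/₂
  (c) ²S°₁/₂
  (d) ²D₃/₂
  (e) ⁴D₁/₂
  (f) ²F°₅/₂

(a)–(b): forbidden (ΔJ).
(a)–(c): forbidden (parity).
(a)–(d): allowed.
(a)–(e): forbidden (ΔS).
(a)–(f): forbidden (parity, ΔL, ΔJ).
(b)–(c): forbidden (ΔL, ΔJ).
(b)–(d): forbidden (parity).
(b)–(e): forbidden (parity, ΔS, ΔJ).
(b)–(f): allowed.
(c)–(d): forbidden (ΔL).
(c)–(e): forbidden (ΔS, ΔL).
(c)–(f): forbidden (parity, ΔL, ΔJ).
(d)–(e): forbidden (parity, ΔS).
(d)–(f): allowed.
(e)–(f): forbidden (ΔS, ΔJ).
Allowed pairs: 3 of 15.

3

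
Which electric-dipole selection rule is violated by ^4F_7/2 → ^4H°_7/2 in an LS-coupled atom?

Initial level: S=3/2, L=3, J=7/2, parity even. Final level: S=3/2, L=5, J=7/2, parity odd.
ΔS = 0: S: 3/2 → 3/2 — ✓.
ΔJ = 0, ±1 (not J=0↔0): J: 7/2 → 7/2, ΔJ = +0 — ✓.
ΔL = 0, ±1 (not L=0↔0): L: 3 → 5, ΔL = +2 — ✗.
Parity must change: even → odd — ✓.

the ΔL = 0, ±1 rule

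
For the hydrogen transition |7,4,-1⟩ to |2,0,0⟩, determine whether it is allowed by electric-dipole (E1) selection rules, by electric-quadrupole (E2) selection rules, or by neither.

Δl = 0 − 4 = -4; l_i + l_f = 4.
Δm_l = +1.
E1 (Δl = ±1, |Δm_l| ≤ 1): not satisfied.
E2 (Δl = 0,±2, l_i+l_f ≥ 2, |Δm_l| ≤ 2): not satisfied.

neither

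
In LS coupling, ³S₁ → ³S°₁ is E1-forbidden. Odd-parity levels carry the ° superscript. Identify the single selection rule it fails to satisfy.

Parity must change: even → odd — passes.
ΔS = 0: S: 1 → 1 — passes.
ΔL = 0, ±1 (not L=0↔0): L: 0 → 0, ΔL = +0 — fails.
ΔJ = 0, ±1 (not J=0↔0): J: 1 → 1, ΔJ = +0 — passes.

the L=0 ↔ L=0 exclusion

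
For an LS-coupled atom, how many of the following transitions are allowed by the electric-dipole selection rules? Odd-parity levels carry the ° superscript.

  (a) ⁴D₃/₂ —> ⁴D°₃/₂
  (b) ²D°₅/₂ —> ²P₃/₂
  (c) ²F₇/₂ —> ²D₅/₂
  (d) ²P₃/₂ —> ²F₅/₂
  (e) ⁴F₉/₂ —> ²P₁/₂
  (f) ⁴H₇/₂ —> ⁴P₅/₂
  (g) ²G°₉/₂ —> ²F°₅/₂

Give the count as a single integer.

2

(a) allowed
(b) allowed
(c) forbidden (parity fails)
(d) forbidden (parity, ΔL fail)
(e) forbidden (parity, ΔS, ΔL, ΔJ fail)
(f) forbidden (parity, ΔL fail)
(g) forbidden (parity, ΔJ fail)
Total allowed: 2 of 7.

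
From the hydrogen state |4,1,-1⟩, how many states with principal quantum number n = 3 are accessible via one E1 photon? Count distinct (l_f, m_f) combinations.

E1 requires Δl = ±1, so l_f ∈ {0, 2}; with 0 ≤ l_f ≤ n_f−1 = 2, the allowed l_f values are {0, 2}.
For l_f = 0: m_f ∈ {m_i−1, m_i, m_i+1} ∩ [−0, 0] = {0} → 1 state.
For l_f = 2: m_f ∈ {m_i−1, m_i, m_i+1} ∩ [−2, 2] = {-2, -1, 0} → 3 states.
Total: 4.

4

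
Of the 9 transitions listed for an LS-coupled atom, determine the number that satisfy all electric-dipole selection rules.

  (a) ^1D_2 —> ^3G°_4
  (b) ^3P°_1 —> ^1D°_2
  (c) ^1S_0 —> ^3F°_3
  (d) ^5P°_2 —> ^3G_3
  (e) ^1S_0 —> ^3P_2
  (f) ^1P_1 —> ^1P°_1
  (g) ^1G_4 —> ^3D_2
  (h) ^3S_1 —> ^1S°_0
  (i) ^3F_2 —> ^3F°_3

(a) forbidden (ΔS, ΔL, ΔJ fail)
(b) forbidden (parity, ΔS fail)
(c) forbidden (ΔS, ΔL, ΔJ fail)
(d) forbidden (ΔS, ΔL fail)
(e) forbidden (parity, ΔS, ΔJ fail)
(f) allowed
(g) forbidden (parity, ΔS, ΔL, ΔJ fail)
(h) forbidden (ΔS, ΔL fail)
(i) allowed
Total allowed: 2 of 9.

2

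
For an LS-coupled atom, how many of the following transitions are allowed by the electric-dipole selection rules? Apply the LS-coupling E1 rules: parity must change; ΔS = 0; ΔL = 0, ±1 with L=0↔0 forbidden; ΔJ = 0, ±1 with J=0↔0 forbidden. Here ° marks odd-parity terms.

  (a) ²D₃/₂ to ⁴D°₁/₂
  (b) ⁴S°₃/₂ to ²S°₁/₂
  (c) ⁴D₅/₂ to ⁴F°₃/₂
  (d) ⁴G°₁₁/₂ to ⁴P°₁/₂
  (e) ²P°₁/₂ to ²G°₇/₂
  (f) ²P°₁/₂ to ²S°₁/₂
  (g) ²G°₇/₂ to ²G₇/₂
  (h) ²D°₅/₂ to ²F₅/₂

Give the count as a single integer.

3

(a) forbidden (ΔS fails)
(b) forbidden (parity, ΔS, ΔL fail)
(c) allowed
(d) forbidden (parity, ΔL, ΔJ fail)
(e) forbidden (parity, ΔL, ΔJ fail)
(f) forbidden (parity fails)
(g) allowed
(h) allowed
Total allowed: 3 of 8.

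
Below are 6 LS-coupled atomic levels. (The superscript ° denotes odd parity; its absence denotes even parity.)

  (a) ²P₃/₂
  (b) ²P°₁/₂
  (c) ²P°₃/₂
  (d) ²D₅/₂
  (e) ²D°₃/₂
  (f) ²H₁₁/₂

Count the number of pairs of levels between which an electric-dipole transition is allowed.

5

(a)–(b): allowed.
(a)–(c): allowed.
(a)–(d): forbidden (parity).
(a)–(e): allowed.
(a)–(f): forbidden (parity, ΔL, ΔJ).
(b)–(c): forbidden (parity).
(b)–(d): forbidden (ΔJ).
(b)–(e): forbidden (parity).
(b)–(f): forbidden (ΔL, ΔJ).
(c)–(d): allowed.
(c)–(e): forbidden (parity).
(c)–(f): forbidden (ΔL, ΔJ).
(d)–(e): allowed.
(d)–(f): forbidden (parity, ΔL, ΔJ).
(e)–(f): forbidden (ΔL, ΔJ).
Allowed pairs: 5 of 15.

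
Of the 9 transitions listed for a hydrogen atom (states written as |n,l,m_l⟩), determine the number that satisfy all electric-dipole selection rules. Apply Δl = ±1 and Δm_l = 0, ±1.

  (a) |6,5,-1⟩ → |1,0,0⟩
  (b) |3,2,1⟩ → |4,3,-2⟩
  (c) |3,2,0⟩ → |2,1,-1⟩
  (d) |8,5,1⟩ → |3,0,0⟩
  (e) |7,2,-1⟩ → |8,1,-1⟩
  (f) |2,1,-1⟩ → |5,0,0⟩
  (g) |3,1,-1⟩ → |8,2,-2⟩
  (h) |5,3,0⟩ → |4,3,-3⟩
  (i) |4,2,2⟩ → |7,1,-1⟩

(a) forbidden — Δl = -5 (E1 requires Δl = ±1)
(b) forbidden — Δm_l = -3 (E1 requires Δm_l = 0, ±1)
(c) allowed
(d) forbidden — Δl = -5 (E1 requires Δl = ±1)
(e) allowed
(f) allowed
(g) allowed
(h) forbidden — Δl = +0 (E1 requires Δl = ±1); Δm_l = -3 (E1 requires Δm_l = 0, ±1)
(i) forbidden — Δm_l = -3 (E1 requires Δm_l = 0, ±1)
Total allowed: 4 of 9.

4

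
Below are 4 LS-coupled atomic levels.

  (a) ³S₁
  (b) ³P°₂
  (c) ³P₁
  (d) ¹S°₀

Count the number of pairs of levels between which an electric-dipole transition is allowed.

2

(a)–(b): allowed.
(a)–(c): forbidden (parity).
(a)–(d): forbidden (ΔS, ΔL).
(b)–(c): allowed.
(b)–(d): forbidden (parity, ΔS, ΔJ).
(c)–(d): forbidden (ΔS).
Allowed pairs: 2 of 6.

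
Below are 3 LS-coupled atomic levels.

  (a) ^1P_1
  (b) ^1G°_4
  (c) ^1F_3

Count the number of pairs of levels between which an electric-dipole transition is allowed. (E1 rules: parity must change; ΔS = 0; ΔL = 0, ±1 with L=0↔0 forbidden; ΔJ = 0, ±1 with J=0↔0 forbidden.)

(a)–(b): forbidden (ΔL, ΔJ).
(a)–(c): forbidden (parity, ΔL, ΔJ).
(b)–(c): allowed.
Allowed pairs: 1 of 3.

1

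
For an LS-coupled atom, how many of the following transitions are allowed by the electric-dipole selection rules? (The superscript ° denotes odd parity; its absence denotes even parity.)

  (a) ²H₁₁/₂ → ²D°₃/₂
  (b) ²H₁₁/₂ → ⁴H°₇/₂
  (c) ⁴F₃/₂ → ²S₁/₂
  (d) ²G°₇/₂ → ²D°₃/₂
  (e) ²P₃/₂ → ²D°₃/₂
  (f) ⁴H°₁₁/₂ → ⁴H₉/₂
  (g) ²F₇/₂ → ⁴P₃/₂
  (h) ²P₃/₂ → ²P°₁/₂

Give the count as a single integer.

3

(a) forbidden (ΔL, ΔJ fail)
(b) forbidden (ΔS, ΔJ fail)
(c) forbidden (parity, ΔS, ΔL fail)
(d) forbidden (parity, ΔL, ΔJ fail)
(e) allowed
(f) allowed
(g) forbidden (parity, ΔS, ΔL, ΔJ fail)
(h) allowed
Total allowed: 3 of 8.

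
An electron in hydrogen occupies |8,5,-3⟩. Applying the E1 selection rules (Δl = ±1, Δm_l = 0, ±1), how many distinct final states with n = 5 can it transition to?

E1 requires Δl = ±1, so l_f ∈ {4, 6}; with 0 ≤ l_f ≤ n_f−1 = 4, the allowed l_f values are {4}.
For l_f = 4: m_f ∈ {m_i−1, m_i, m_i+1} ∩ [−4, 4] = {-4, -3, -2} → 3 states.
Total: 3.

3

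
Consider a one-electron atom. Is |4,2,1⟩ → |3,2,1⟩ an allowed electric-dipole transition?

forbidden

Δl = 2 − 2 = +0; the E1 rule Δl = ±1 is ✗.
m_l: 1 → 1 (Δm_l = +0). |Δm_l| ≤ 1 ✓.
The transition is electric-dipole forbidden.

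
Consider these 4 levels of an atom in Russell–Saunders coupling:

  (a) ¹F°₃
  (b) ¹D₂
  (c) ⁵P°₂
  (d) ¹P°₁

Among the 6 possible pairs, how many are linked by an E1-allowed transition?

2

(a)–(b): allowed.
(a)–(c): forbidden (parity, ΔS, ΔL).
(a)–(d): forbidden (parity, ΔL, ΔJ).
(b)–(c): forbidden (ΔS).
(b)–(d): allowed.
(c)–(d): forbidden (parity, ΔS).
Allowed pairs: 2 of 6.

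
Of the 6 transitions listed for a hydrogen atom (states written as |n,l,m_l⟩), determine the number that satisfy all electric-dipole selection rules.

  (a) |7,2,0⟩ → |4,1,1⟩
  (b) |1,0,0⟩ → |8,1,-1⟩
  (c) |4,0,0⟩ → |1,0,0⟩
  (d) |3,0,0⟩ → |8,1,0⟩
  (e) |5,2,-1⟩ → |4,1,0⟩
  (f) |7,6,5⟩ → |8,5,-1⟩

4

(a) allowed
(b) allowed
(c) forbidden — Δl = +0 (E1 requires Δl = ±1)
(d) allowed
(e) allowed
(f) forbidden — Δm_l = -6 (E1 requires Δm_l = 0, ±1)
Total allowed: 4 of 6.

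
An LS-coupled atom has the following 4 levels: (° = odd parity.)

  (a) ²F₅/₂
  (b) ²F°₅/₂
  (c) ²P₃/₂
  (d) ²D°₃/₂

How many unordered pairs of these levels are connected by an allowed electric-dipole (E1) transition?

(a)–(b): allowed.
(a)–(c): forbidden (parity, ΔL).
(a)–(d): allowed.
(b)–(c): forbidden (ΔL).
(b)–(d): forbidden (parity).
(c)–(d): allowed.
Allowed pairs: 3 of 6.

3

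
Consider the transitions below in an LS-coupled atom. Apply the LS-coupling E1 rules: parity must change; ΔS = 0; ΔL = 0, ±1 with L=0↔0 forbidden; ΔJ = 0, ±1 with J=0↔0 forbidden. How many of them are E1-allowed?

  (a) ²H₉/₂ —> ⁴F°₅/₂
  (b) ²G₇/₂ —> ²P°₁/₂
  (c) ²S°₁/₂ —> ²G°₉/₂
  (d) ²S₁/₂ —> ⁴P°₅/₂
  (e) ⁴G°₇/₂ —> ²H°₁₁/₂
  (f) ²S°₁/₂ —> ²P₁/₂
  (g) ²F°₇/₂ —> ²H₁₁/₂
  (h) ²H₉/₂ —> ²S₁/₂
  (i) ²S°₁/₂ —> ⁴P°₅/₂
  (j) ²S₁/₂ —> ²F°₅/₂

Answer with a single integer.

1

(a) forbidden (ΔS, ΔL, ΔJ fail)
(b) forbidden (ΔL, ΔJ fail)
(c) forbidden (parity, ΔL, ΔJ fail)
(d) forbidden (ΔS, ΔJ fail)
(e) forbidden (parity, ΔS, ΔJ fail)
(f) allowed
(g) forbidden (ΔL, ΔJ fail)
(h) forbidden (parity, ΔL, ΔJ fail)
(i) forbidden (parity, ΔS, ΔJ fail)
(j) forbidden (ΔL, ΔJ fail)
Total allowed: 1 of 10.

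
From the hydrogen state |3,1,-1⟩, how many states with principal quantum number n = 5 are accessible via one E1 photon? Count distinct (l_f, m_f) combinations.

4

E1 requires Δl = ±1, so l_f ∈ {0, 2}; with 0 ≤ l_f ≤ n_f−1 = 4, the allowed l_f values are {0, 2}.
For l_f = 0: m_f ∈ {m_i−1, m_i, m_i+1} ∩ [−0, 0] = {0} → 1 state.
For l_f = 2: m_f ∈ {m_i−1, m_i, m_i+1} ∩ [−2, 2] = {-2, -1, 0} → 3 states.
Total: 4.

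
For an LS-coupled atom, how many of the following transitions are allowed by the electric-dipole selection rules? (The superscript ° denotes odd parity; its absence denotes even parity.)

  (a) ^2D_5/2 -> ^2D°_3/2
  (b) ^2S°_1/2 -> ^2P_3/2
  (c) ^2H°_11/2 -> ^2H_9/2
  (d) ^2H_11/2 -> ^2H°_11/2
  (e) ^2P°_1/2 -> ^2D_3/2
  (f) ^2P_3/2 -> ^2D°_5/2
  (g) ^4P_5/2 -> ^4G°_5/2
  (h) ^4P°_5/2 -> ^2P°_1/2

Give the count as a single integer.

6

(a) allowed
(b) allowed
(c) allowed
(d) allowed
(e) allowed
(f) allowed
(g) forbidden (ΔL fails)
(h) forbidden (parity, ΔS, ΔJ fail)
Total allowed: 6 of 8.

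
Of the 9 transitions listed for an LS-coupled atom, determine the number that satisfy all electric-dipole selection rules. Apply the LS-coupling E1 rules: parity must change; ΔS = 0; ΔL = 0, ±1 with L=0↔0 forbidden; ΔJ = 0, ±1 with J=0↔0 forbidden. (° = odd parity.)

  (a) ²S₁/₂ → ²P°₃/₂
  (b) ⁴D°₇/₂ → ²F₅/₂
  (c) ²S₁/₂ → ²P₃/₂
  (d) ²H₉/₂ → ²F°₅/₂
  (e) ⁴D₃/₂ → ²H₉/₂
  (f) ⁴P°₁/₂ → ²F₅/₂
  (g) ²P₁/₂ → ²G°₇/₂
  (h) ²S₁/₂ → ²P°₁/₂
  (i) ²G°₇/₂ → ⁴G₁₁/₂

2

(a) allowed
(b) forbidden (ΔS fails)
(c) forbidden (parity fails)
(d) forbidden (ΔL, ΔJ fail)
(e) forbidden (parity, ΔS, ΔL, ΔJ fail)
(f) forbidden (ΔS, ΔL, ΔJ fail)
(g) forbidden (ΔL, ΔJ fail)
(h) allowed
(i) forbidden (ΔS, ΔJ fail)
Total allowed: 2 of 9.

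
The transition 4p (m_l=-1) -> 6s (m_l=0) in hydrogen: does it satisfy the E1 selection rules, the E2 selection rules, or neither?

Δl = 0 − 1 = -1; l_i + l_f = 1.
Δm_l = +1.
E1 (Δl = ±1, |Δm_l| ≤ 1): satisfied.
E2 (Δl = 0,±2, l_i+l_f ≥ 2, |Δm_l| ≤ 2): not satisfied.

E1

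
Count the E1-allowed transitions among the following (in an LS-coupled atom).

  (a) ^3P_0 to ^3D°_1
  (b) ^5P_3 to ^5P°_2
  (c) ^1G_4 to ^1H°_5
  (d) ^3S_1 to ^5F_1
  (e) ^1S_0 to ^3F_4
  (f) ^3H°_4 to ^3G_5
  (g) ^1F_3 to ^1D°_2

(a) allowed
(b) allowed
(c) allowed
(d) forbidden (parity, ΔS, ΔL fail)
(e) forbidden (parity, ΔS, ΔL, ΔJ fail)
(f) allowed
(g) allowed
Total allowed: 5 of 7.

5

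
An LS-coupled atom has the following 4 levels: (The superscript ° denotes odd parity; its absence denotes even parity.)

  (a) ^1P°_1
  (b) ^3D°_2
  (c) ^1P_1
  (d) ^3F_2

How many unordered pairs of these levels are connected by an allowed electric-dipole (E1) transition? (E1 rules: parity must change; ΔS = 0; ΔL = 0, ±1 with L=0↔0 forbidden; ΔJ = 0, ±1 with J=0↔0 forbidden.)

(a)–(b): forbidden (parity, ΔS).
(a)–(c): allowed.
(a)–(d): forbidden (ΔS, ΔL).
(b)–(c): forbidden (ΔS).
(b)–(d): allowed.
(c)–(d): forbidden (parity, ΔS, ΔL).
Allowed pairs: 2 of 6.

2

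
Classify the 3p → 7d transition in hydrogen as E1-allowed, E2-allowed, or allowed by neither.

Δl = 2 − 1 = +1; l_i + l_f = 3.
E1 (Δl = ±1): satisfied.
E2 (Δl = 0,±2, l_i+l_f ≥ 2): not satisfied.

E1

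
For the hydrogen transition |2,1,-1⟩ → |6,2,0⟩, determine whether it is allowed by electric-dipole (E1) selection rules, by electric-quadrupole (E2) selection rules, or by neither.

Δl = 2 − 1 = +1; l_i + l_f = 3.
Δm_l = +1.
E1 (Δl = ±1, |Δm_l| ≤ 1): satisfied.
E2 (Δl = 0,±2, l_i+l_f ≥ 2, |Δm_l| ≤ 2): not satisfied.

E1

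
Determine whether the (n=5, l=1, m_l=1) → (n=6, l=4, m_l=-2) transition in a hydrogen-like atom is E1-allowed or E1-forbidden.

Δl = 4 − 1 = +3; the E1 rule Δl = ±1 is ✗.
m_l: 1 → -2 (Δm_l = -3). |Δm_l| ≤ 1 ✗.
The transition is electric-dipole forbidden.

forbidden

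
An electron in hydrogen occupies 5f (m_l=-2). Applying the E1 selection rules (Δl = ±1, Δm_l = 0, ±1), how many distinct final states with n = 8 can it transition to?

E1 requires Δl = ±1, so l_f ∈ {2, 4}; with 0 ≤ l_f ≤ n_f−1 = 7, the allowed l_f values are {2, 4}.
For l_f = 2: m_f ∈ {m_i−1, m_i, m_i+1} ∩ [−2, 2] = {-2, -1} → 2 states.
For l_f = 4: m_f ∈ {m_i−1, m_i, m_i+1} ∩ [−4, 4] = {-3, -2, -1} → 3 states.
Total: 5.

5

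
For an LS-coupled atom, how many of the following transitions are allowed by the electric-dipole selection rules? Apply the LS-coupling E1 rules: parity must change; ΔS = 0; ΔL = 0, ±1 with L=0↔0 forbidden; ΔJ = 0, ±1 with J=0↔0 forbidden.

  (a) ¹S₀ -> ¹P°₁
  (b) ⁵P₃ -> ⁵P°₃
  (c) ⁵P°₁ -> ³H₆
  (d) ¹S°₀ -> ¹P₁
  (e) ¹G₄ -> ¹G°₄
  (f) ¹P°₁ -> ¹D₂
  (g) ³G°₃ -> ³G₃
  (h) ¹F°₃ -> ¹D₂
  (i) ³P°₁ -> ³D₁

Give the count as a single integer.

8

(a) allowed
(b) allowed
(c) forbidden (ΔS, ΔL, ΔJ fail)
(d) allowed
(e) allowed
(f) allowed
(g) allowed
(h) allowed
(i) allowed
Total allowed: 8 of 9.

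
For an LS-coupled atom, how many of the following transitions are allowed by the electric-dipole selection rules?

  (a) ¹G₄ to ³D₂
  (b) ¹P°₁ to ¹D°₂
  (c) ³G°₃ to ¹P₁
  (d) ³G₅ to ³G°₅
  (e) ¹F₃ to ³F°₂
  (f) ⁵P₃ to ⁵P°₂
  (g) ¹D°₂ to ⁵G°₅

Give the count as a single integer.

(a) forbidden (parity, ΔS, ΔL, ΔJ fail)
(b) forbidden (parity fails)
(c) forbidden (ΔS, ΔL, ΔJ fail)
(d) allowed
(e) forbidden (ΔS fails)
(f) allowed
(g) forbidden (parity, ΔS, ΔL, ΔJ fail)
Total allowed: 2 of 7.

2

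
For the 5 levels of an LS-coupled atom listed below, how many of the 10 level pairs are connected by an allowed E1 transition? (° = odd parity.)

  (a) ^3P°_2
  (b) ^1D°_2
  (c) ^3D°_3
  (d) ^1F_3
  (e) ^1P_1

(a)–(b): forbidden (parity, ΔS).
(a)–(c): forbidden (parity).
(a)–(d): forbidden (ΔS, ΔL).
(a)–(e): forbidden (ΔS).
(b)–(c): forbidden (parity, ΔS).
(b)–(d): allowed.
(b)–(e): allowed.
(c)–(d): forbidden (ΔS).
(c)–(e): forbidden (ΔS, ΔJ).
(d)–(e): forbidden (parity, ΔL, ΔJ).
Allowed pairs: 2 of 10.

2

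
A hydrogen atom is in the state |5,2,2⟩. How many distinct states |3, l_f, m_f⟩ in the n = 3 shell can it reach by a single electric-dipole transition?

1

E1 requires Δl = ±1, so l_f ∈ {1, 3}; with 0 ≤ l_f ≤ n_f−1 = 2, the allowed l_f values are {1}.
For l_f = 1: m_f ∈ {m_i−1, m_i, m_i+1} ∩ [−1, 1] = {1} → 1 state.
Total: 1.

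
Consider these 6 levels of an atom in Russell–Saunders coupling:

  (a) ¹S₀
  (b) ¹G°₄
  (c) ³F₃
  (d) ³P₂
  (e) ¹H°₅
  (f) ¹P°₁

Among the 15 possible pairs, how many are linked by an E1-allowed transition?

(a)–(b): forbidden (ΔL, ΔJ).
(a)–(c): forbidden (parity, ΔS, ΔL, ΔJ).
(a)–(d): forbidden (parity, ΔS, ΔJ).
(a)–(e): forbidden (ΔL, ΔJ).
(a)–(f): allowed.
(b)–(c): forbidden (ΔS).
(b)–(d): forbidden (ΔS, ΔL, ΔJ).
(b)–(e): forbidden (parity).
(b)–(f): forbidden (parity, ΔL, ΔJ).
(c)–(d): forbidden (parity, ΔL).
(c)–(e): forbidden (ΔS, ΔL, ΔJ).
(c)–(f): forbidden (ΔS, ΔL, ΔJ).
(d)–(e): forbidden (ΔS, ΔL, ΔJ).
(d)–(f): forbidden (ΔS).
(e)–(f): forbidden (parity, ΔL, ΔJ).
Allowed pairs: 1 of 15.

1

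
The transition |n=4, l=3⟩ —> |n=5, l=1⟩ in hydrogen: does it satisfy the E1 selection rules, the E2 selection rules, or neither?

Δl = 1 − 3 = -2; l_i + l_f = 4.
E1 (Δl = ±1): not satisfied.
E2 (Δl = 0,±2, l_i+l_f ≥ 2): satisfied.

E2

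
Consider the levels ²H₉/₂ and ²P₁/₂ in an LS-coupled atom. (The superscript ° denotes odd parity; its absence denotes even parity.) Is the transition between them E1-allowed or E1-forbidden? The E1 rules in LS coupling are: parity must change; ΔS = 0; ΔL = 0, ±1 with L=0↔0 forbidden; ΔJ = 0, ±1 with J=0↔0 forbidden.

Parity must change: even → even — fails.
ΔJ = 0, ±1 (not J=0↔0): J: 9/2 → 1/2, ΔJ = -4 — fails.
ΔS = 0: S: 1/2 → 1/2 — ok.
ΔL = 0, ±1 (not L=0↔0): L: 5 → 1, ΔL = -4 — fails.
Rule(s) violated: parity, ΔL, ΔJ.

forbidden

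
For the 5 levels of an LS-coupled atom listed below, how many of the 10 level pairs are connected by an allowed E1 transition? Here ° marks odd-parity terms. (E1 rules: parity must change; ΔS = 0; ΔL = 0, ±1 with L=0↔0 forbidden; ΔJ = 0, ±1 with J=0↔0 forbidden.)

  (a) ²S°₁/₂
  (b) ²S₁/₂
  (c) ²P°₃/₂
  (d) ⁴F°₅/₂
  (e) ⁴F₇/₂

(a)–(b): forbidden (ΔL).
(a)–(c): forbidden (parity).
(a)–(d): forbidden (parity, ΔS, ΔL, ΔJ).
(a)–(e): forbidden (ΔS, ΔL, ΔJ).
(b)–(c): allowed.
(b)–(d): forbidden (ΔS, ΔL, ΔJ).
(b)–(e): forbidden (parity, ΔS, ΔL, ΔJ).
(c)–(d): forbidden (parity, ΔS, ΔL).
(c)–(e): forbidden (ΔS, ΔL, ΔJ).
(d)–(e): allowed.
Allowed pairs: 2 of 10.

2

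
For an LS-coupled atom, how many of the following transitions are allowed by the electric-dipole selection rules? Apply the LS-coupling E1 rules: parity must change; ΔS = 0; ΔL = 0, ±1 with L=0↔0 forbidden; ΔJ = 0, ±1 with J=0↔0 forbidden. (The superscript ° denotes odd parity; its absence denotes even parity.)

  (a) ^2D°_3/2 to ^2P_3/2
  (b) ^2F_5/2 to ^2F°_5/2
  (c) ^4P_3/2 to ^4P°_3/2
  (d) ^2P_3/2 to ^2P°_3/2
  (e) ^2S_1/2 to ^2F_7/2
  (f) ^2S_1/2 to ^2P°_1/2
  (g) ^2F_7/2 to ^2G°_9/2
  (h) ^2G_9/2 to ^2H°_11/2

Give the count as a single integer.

(a) allowed
(b) allowed
(c) allowed
(d) allowed
(e) forbidden (parity, ΔL, ΔJ fail)
(f) allowed
(g) allowed
(h) allowed
Total allowed: 7 of 8.

7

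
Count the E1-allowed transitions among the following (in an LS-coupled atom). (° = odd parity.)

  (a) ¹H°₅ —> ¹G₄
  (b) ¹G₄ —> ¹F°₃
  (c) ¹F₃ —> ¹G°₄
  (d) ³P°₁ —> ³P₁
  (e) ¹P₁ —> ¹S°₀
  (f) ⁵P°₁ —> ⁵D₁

6

(a) allowed
(b) allowed
(c) allowed
(d) allowed
(e) allowed
(f) allowed
Total allowed: 6 of 6.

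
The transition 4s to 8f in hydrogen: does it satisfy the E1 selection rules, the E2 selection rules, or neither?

neither

Δl = 3 − 0 = +3; l_i + l_f = 3.
E1 (Δl = ±1): not satisfied.
E2 (Δl = 0,±2, l_i+l_f ≥ 2): not satisfied.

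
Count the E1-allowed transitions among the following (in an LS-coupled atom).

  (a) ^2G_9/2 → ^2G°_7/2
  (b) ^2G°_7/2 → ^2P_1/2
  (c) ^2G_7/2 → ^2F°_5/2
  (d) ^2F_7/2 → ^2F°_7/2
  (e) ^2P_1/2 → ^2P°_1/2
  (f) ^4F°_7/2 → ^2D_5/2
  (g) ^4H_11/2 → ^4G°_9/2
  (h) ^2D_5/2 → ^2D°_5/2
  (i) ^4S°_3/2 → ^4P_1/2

(a) allowed
(b) forbidden (ΔL, ΔJ fail)
(c) allowed
(d) allowed
(e) allowed
(f) forbidden (ΔS fails)
(g) allowed
(h) allowed
(i) allowed
Total allowed: 7 of 9.

7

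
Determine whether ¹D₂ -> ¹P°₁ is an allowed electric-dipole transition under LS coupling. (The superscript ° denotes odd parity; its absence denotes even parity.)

allowed

Parity must change: even → odd — ✓.
ΔJ = 0, ±1 (not J=0↔0): J: 2 → 1, ΔJ = -1 — ✓.
ΔL = 0, ±1 (not L=0↔0): L: 2 → 1, ΔL = -1 — ✓.
ΔS = 0: S: 0 → 0 — ✓.
All four E1 rules are satisfied.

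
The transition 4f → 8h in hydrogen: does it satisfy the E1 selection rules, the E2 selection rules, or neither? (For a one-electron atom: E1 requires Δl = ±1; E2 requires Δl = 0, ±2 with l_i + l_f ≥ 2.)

Δl = 5 − 3 = +2; l_i + l_f = 8.
E1 (Δl = ±1): not satisfied.
E2 (Δl = 0,±2, l_i+l_f ≥ 2): satisfied.

E2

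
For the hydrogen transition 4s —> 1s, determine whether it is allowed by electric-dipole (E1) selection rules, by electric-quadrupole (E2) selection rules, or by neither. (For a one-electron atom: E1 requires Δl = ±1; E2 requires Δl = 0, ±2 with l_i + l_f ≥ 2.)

Δl = 0 − 0 = +0; l_i + l_f = 0.
E1 (Δl = ±1): not satisfied.
E2 (Δl = 0,±2, l_i+l_f ≥ 2): not satisfied.

neither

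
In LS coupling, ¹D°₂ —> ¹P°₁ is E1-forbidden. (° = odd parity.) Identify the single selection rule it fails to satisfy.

parity

Initial level: S=0, L=2, J=2, parity odd. Final level: S=0, L=1, J=1, parity odd.
ΔJ = 0, ±1 (not J=0↔0): J: 2 → 1, ΔJ = -1 — ok.
Parity must change: odd → odd — fails.
ΔS = 0: S: 0 → 0 — ok.
ΔL = 0, ±1 (not L=0↔0): L: 2 → 1, ΔL = -1 — ok.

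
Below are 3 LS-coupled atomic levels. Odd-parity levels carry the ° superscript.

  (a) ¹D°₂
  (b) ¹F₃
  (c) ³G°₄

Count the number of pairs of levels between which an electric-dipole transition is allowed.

1

(a)–(b): allowed.
(a)–(c): forbidden (parity, ΔS, ΔL, ΔJ).
(b)–(c): forbidden (ΔS).
Allowed pairs: 1 of 3.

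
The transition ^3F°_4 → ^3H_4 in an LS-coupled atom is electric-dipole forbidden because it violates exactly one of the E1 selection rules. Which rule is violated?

Reading off the term symbols: S 1→1, L 3→5, J 4→4, parity odd→even.
Parity must change: odd → even — passes.
ΔS = 0: S: 1 → 1 — passes.
ΔL = 0, ±1 (not L=0↔0): L: 3 → 5, ΔL = +2 — fails.
ΔJ = 0, ±1 (not J=0↔0): J: 4 → 4, ΔJ = +0 — passes.

the ΔL = 0, ±1 rule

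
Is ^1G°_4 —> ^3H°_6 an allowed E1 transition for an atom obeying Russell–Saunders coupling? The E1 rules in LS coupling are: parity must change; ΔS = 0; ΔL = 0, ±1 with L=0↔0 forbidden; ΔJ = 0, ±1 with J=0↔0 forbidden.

Reading off the term symbols: S 0→1, L 4→5, J 4→6, parity odd→odd.
Parity must change: odd → odd — ✗.
ΔS = 0: S: 0 → 1 — ✗.
ΔL = 0, ±1 (not L=0↔0): L: 4 → 5, ΔL = +1 — ✓.
ΔJ = 0, ±1 (not J=0↔0): J: 4 → 6, ΔJ = +2 — ✗.
Rule(s) violated: parity, ΔS, ΔJ.

forbidden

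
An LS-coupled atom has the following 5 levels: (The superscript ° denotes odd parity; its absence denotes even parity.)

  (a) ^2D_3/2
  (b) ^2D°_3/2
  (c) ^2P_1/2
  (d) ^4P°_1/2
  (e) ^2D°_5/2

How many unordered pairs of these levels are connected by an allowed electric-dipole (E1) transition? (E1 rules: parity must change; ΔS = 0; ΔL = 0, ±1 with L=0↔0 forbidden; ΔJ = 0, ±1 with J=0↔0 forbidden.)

(a)–(b): allowed.
(a)–(c): forbidden (parity).
(a)–(d): forbidden (ΔS).
(a)–(e): allowed.
(b)–(c): allowed.
(b)–(d): forbidden (parity, ΔS).
(b)–(e): forbidden (parity).
(c)–(d): forbidden (ΔS).
(c)–(e): forbidden (ΔJ).
(d)–(e): forbidden (parity, ΔS, ΔJ).
Allowed pairs: 3 of 10.

3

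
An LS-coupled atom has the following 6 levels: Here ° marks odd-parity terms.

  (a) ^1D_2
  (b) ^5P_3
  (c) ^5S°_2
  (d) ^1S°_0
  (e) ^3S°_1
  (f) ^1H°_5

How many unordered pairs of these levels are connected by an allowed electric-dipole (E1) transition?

(a)–(b): forbidden (parity, ΔS).
(a)–(c): forbidden (ΔS, ΔL).
(a)–(d): forbidden (ΔL, ΔJ).
(a)–(e): forbidden (ΔS, ΔL).
(a)–(f): forbidden (ΔL, ΔJ).
(b)–(c): allowed.
(b)–(d): forbidden (ΔS, ΔJ).
(b)–(e): forbidden (ΔS, ΔJ).
(b)–(f): forbidden (ΔS, ΔL, ΔJ).
(c)–(d): forbidden (parity, ΔS, ΔL, ΔJ).
(c)–(e): forbidden (parity, ΔS, ΔL).
(c)–(f): forbidden (parity, ΔS, ΔL, ΔJ).
(d)–(e): forbidden (parity, ΔS, ΔL).
(d)–(f): forbidden (parity, ΔL, ΔJ).
(e)–(f): forbidden (parity, ΔS, ΔL, ΔJ).
Allowed pairs: 1 of 15.

1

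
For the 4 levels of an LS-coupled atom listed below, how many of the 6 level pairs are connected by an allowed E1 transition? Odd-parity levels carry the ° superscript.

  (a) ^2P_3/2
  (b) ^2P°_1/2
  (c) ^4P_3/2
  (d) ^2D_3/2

(a)–(b): allowed.
(a)–(c): forbidden (parity, ΔS).
(a)–(d): forbidden (parity).
(b)–(c): forbidden (ΔS).
(b)–(d): allowed.
(c)–(d): forbidden (parity, ΔS).
Allowed pairs: 2 of 6.

2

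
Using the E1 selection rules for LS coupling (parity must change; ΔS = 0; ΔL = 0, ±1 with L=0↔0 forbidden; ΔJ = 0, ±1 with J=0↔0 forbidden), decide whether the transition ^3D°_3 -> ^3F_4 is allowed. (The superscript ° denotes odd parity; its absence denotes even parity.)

allowed

Reading off the term symbols: S 1→1, L 2→3, J 3→4, parity odd→even.
ΔS = 0: S: 1 → 1 — ✓.
ΔL = 0, ±1 (not L=0↔0): L: 2 → 3, ΔL = +1 — ✓.
ΔJ = 0, ±1 (not J=0↔0): J: 3 → 4, ΔJ = +1 — ✓.
Parity must change: odd → even — ✓.
All four E1 rules are satisfied.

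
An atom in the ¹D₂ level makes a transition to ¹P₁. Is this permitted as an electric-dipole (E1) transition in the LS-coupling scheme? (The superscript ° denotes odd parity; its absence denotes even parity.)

forbidden

Initial level: S=0, L=2, J=2, parity even. Final level: S=0, L=1, J=1, parity even.
Parity must change: even → even — fails.
ΔL = 0, ±1 (not L=0↔0): L: 2 → 1, ΔL = -1 — passes.
ΔS = 0: S: 0 → 0 — passes.
ΔJ = 0, ±1 (not J=0↔0): J: 2 → 1, ΔJ = -1 — passes.
Rule(s) violated: parity.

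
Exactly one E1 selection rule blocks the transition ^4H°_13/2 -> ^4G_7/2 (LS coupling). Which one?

the ΔJ = 0, ±1 rule

ΔJ = 0, ±1 (not J=0↔0): J: 13/2 → 7/2, ΔJ = -3 — fails.
ΔL = 0, ±1 (not L=0↔0): L: 5 → 4, ΔL = -1 — ok.
ΔS = 0: S: 3/2 → 3/2 — ok.
Parity must change: odd → even — ok.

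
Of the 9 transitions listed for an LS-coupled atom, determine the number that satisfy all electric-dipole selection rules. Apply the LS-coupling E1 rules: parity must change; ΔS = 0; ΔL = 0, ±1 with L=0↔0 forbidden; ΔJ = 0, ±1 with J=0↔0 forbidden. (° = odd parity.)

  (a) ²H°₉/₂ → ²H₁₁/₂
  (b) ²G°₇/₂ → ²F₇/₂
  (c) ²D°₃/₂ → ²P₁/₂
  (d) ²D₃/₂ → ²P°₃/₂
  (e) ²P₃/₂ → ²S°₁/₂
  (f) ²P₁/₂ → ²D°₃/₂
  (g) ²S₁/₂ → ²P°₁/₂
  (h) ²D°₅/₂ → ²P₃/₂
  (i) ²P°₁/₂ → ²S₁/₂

9

(a) allowed
(b) allowed
(c) allowed
(d) allowed
(e) allowed
(f) allowed
(g) allowed
(h) allowed
(i) allowed
Total allowed: 9 of 9.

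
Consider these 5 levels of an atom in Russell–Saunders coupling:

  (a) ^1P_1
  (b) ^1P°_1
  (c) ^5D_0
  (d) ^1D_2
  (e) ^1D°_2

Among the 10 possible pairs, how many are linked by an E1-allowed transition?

(a)–(b): allowed.
(a)–(c): forbidden (parity, ΔS).
(a)–(d): forbidden (parity).
(a)–(e): allowed.
(b)–(c): forbidden (ΔS).
(b)–(d): allowed.
(b)–(e): forbidden (parity).
(c)–(d): forbidden (parity, ΔS, ΔJ).
(c)–(e): forbidden (ΔS, ΔJ).
(d)–(e): allowed.
Allowed pairs: 4 of 10.

4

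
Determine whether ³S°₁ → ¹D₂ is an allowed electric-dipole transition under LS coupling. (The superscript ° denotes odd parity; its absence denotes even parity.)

Initial level: S=1, L=0, J=1, parity odd. Final level: S=0, L=2, J=2, parity even.
Parity must change: odd → even — ✓.
ΔS = 0: S: 1 → 0 — ✗.
ΔL = 0, ±1 (not L=0↔0): L: 0 → 2, ΔL = +2 — ✗.
ΔJ = 0, ±1 (not J=0↔0): J: 1 → 2, ΔJ = +1 — ✓.
Rule(s) violated: ΔS, ΔL.

forbidden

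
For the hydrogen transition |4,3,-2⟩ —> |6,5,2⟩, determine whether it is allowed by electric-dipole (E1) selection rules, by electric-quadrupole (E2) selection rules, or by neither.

Δl = 5 − 3 = +2; l_i + l_f = 8.
Δm_l = +4.
E1 (Δl = ±1, |Δm_l| ≤ 1): not satisfied.
E2 (Δl = 0,±2, l_i+l_f ≥ 2, |Δm_l| ≤ 2): not satisfied.

neither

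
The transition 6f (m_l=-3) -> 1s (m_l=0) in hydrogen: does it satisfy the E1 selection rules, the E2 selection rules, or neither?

neither

Δl = 0 − 3 = -3; l_i + l_f = 3.
Δm_l = +3.
E1 (Δl = ±1, |Δm_l| ≤ 1): not satisfied.
E2 (Δl = 0,±2, l_i+l_f ≥ 2, |Δm_l| ≤ 2): not satisfied.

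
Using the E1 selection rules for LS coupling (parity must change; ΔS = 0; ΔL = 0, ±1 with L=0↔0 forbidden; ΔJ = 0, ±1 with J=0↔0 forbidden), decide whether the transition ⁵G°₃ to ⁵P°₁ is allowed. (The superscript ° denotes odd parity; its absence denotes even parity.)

forbidden

Reading off the term symbols: S 2→2, L 4→1, J 3→1, parity odd→odd.
Parity must change: odd → odd — violated.
ΔS = 0: S: 2 → 2 — satisfied.
ΔL = 0, ±1 (not L=0↔0): L: 4 → 1, ΔL = -3 — violated.
ΔJ = 0, ±1 (not J=0↔0): J: 3 → 1, ΔJ = -2 — violated.
Rule(s) violated: parity, ΔL, ΔJ.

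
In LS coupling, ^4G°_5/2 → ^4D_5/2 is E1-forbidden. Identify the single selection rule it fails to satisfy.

Reading off the term symbols: S 3/2→3/2, L 4→2, J 5/2→5/2, parity odd→even.
Parity must change: odd → even — ✓.
ΔS = 0: S: 3/2 → 3/2 — ✓.
ΔL = 0, ±1 (not L=0↔0): L: 4 → 2, ΔL = -2 — ✗.
ΔJ = 0, ±1 (not J=0↔0): J: 5/2 → 5/2, ΔJ = +0 — ✓.

the ΔL = 0, ±1 rule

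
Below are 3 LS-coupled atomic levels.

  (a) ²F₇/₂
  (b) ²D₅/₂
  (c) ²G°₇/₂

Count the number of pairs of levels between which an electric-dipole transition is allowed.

1

(a)–(b): forbidden (parity).
(a)–(c): allowed.
(b)–(c): forbidden (ΔL).
Allowed pairs: 1 of 3.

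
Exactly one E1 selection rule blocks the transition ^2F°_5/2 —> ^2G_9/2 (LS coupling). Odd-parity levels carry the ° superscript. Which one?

Reading off the term symbols: S 1/2→1/2, L 3→4, J 5/2→9/2, parity odd→even.
Parity must change: odd → even — ✓.
ΔS = 0: S: 1/2 → 1/2 — ✓.
ΔL = 0, ±1 (not L=0↔0): L: 3 → 4, ΔL = +1 — ✓.
ΔJ = 0, ±1 (not J=0↔0): J: 5/2 → 9/2, ΔJ = +2 — ✗.

the ΔJ = 0, ±1 rule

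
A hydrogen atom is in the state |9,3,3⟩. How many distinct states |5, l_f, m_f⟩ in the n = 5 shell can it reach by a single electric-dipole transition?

4

E1 requires Δl = ±1, so l_f ∈ {2, 4}; with 0 ≤ l_f ≤ n_f−1 = 4, the allowed l_f values are {2, 4}.
For l_f = 2: m_f ∈ {m_i−1, m_i, m_i+1} ∩ [−2, 2] = {2} → 1 state.
For l_f = 4: m_f ∈ {m_i−1, m_i, m_i+1} ∩ [−4, 4] = {2, 3, 4} → 3 states.
Total: 4.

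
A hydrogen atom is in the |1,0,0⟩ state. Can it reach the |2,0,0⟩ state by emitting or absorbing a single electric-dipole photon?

Δl = 0 − 0 = +0; the E1 rule Δl = ±1 is ✗.
Δm_l = 0 − (0) = +0. E1 requires Δm_l = 0, ±1: ✓.
The transition is electric-dipole forbidden.

forbidden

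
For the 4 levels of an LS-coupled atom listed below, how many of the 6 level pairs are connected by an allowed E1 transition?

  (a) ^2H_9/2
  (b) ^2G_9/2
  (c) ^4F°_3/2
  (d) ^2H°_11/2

2

(a)–(b): forbidden (parity).
(a)–(c): forbidden (ΔS, ΔL, ΔJ).
(a)–(d): allowed.
(b)–(c): forbidden (ΔS, ΔJ).
(b)–(d): allowed.
(c)–(d): forbidden (parity, ΔS, ΔL, ΔJ).
Allowed pairs: 2 of 6.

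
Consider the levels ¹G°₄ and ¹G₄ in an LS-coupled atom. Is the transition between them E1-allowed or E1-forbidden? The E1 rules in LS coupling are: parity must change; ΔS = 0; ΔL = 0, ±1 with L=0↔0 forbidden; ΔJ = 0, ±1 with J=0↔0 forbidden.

allowed

Reading off the term symbols: S 0→0, L 4→4, J 4→4, parity odd→even.
Parity must change: odd → even — ok.
ΔS = 0: S: 0 → 0 — ok.
ΔL = 0, ±1 (not L=0↔0): L: 4 → 4, ΔL = +0 — ok.
ΔJ = 0, ±1 (not J=0↔0): J: 4 → 4, ΔJ = +0 — ok.
All four E1 rules are satisfied.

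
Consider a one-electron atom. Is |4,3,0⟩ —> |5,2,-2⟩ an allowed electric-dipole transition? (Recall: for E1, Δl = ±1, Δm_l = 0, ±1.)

forbidden

Initial l = 3, final l = 2, so Δl = -1. E1 requires Δl = ±1: ok.
Δm_l = -2 − (0) = -2. E1 requires Δm_l = 0, ±1: fails.
The transition is electric-dipole forbidden.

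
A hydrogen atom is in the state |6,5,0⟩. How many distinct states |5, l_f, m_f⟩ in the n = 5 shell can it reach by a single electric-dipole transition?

3

E1 requires Δl = ±1, so l_f ∈ {4, 6}; with 0 ≤ l_f ≤ n_f−1 = 4, the allowed l_f values are {4}.
For l_f = 4: m_f ∈ {m_i−1, m_i, m_i+1} ∩ [−4, 4] = {-1, 0, 1} → 3 states.
Total: 3.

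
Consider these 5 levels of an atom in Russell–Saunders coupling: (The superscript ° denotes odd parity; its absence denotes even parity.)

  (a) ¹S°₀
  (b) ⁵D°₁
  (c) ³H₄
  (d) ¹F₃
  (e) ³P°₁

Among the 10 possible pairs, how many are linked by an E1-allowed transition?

(a)–(b): forbidden (parity, ΔS, ΔL).
(a)–(c): forbidden (ΔS, ΔL, ΔJ).
(a)–(d): forbidden (ΔL, ΔJ).
(a)–(e): forbidden (parity, ΔS).
(b)–(c): forbidden (ΔS, ΔL, ΔJ).
(b)–(d): forbidden (ΔS, ΔJ).
(b)–(e): forbidden (parity, ΔS).
(c)–(d): forbidden (parity, ΔS, ΔL).
(c)–(e): forbidden (ΔL, ΔJ).
(d)–(e): forbidden (ΔS, ΔL, ΔJ).
Allowed pairs: 0 of 10.

0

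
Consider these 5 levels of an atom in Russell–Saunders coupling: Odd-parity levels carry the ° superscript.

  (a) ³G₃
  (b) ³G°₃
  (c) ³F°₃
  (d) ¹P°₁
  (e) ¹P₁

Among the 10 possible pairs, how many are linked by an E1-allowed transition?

(a)–(b): allowed.
(a)–(c): allowed.
(a)–(d): forbidden (ΔS, ΔL, ΔJ).
(a)–(e): forbidden (parity, ΔS, ΔL, ΔJ).
(b)–(c): forbidden (parity).
(b)–(d): forbidden (parity, ΔS, ΔL, ΔJ).
(b)–(e): forbidden (ΔS, ΔL, ΔJ).
(c)–(d): forbidden (parity, ΔS, ΔL, ΔJ).
(c)–(e): forbidden (ΔS, ΔL, ΔJ).
(d)–(e): allowed.
Allowed pairs: 3 of 10.

3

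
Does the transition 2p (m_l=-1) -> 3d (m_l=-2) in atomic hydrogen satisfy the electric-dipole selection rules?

allowed

Δl = 2 − 1 = +1; the E1 rule Δl = ±1 is ok.
Δm_l = -2 − (-1) = -1. E1 requires Δm_l = 0, ±1: ok.
All E1 selection rules are satisfied.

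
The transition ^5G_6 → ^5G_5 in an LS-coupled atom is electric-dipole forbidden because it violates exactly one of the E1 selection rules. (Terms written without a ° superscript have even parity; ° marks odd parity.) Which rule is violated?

parity

Initial level: S=2, L=4, J=6, parity even. Final level: S=2, L=4, J=5, parity even.
ΔJ = 0, ±1 (not J=0↔0): J: 6 → 5, ΔJ = -1 — ok.
Parity must change: even → even — fails.
ΔL = 0, ±1 (not L=0↔0): L: 4 → 4, ΔL = +0 — ok.
ΔS = 0: S: 2 → 2 — ok.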